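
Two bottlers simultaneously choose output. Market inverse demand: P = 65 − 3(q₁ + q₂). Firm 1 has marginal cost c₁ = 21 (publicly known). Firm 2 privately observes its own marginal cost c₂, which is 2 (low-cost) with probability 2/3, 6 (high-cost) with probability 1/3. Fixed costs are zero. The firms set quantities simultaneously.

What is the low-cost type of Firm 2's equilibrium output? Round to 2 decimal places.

9.04

Each type of Firm 2 best-responds to q₁; Firm 1 best-responds to the expected q₂ over Firm 2's types.
Firm 2 with cost c maximizes (65 − 3(q₁+q₂) − c)·q₂, giving q₂(c) = (65 − c − 3q₁)/6.
E[c₂] = 2/3·2 + 1/3·6 = 3.33333
Firm 1's FOC against E[q₂] yields q₁ = (65 − 2·21 + E[c₂])/9 = (65 − 42 + 3.33333)/9 = 2.92593.
q₂(low-cost) = (65 − 2 − 3·2.92593)/6 = 9.03704.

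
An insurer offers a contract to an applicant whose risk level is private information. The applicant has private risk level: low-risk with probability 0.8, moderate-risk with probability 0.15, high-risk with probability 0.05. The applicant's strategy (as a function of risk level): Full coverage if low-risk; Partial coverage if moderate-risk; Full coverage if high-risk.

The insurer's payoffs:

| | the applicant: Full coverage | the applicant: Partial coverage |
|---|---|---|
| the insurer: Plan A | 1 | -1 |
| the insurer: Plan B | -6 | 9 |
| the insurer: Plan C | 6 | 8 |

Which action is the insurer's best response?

Plan C

E[Plan A] = 0.8·(1) + 0.15·(-1) + 0.05·(1) = 0.7
E[Plan B] = 0.8·(-6) + 0.15·(9) + 0.05·(-6) = -3.75
E[Plan C] = 0.8·(6) + 0.15·(8) + 0.05·(6) = 6.3
Best response: Plan C (6.3 is the largest).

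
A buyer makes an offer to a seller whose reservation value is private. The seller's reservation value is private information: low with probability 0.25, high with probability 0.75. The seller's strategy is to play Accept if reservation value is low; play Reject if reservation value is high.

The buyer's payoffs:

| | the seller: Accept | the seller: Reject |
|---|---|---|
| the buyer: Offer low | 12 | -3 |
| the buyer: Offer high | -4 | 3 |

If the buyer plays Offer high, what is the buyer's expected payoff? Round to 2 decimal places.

E[Offer high] = 0.25·(-4) + 0.75·3 = (-1) + 2.25 = 1.25

1.25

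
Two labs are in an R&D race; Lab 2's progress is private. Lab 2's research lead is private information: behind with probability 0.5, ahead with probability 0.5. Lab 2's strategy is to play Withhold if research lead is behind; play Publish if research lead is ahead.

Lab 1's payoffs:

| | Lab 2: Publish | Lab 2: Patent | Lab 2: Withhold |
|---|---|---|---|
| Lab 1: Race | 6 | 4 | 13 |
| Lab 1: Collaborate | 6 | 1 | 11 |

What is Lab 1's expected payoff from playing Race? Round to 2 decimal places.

9.50

E[Race] = 0.5·13 + 0.5·6 = 6.5 + 3 = 9.5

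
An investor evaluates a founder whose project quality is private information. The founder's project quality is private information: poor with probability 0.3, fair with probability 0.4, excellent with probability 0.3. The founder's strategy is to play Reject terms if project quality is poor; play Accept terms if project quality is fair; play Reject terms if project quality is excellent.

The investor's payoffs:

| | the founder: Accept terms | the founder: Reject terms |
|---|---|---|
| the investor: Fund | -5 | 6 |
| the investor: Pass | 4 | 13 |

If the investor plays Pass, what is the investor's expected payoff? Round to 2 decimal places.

9.40

Take the expectation over the founder's project quality, weighting each type's action by its prior probability.
E[Pass] = 0.3·13 + 0.4·4 + 0.3·13 = 3.9 + 1.6 + 3.9 = 9.4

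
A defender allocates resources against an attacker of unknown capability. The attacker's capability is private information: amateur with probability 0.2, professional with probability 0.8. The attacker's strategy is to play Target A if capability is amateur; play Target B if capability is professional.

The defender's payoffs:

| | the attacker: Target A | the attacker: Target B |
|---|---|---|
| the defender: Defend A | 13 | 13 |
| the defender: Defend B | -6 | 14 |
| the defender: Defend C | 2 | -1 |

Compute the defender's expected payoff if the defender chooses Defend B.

Take the expectation over the attacker's capability, weighting each type's action by its prior probability.
E[Defend B] = 0.2·(-6) + 0.8·14 = (-1.2) + 11.2 = 10

10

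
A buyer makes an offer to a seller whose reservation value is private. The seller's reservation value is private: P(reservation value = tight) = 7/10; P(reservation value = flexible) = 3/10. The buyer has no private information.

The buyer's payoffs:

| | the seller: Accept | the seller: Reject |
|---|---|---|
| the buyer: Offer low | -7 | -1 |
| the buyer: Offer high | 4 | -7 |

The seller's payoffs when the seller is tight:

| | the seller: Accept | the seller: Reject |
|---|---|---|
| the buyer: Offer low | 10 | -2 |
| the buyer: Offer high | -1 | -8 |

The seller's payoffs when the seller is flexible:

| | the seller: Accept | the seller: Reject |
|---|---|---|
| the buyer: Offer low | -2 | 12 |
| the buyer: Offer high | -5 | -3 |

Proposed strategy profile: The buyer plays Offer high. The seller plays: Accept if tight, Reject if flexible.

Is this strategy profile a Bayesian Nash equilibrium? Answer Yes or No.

Yes

The buyer plays Offer high: E[Offer high] = 7/10·(4) + 3/10·(-7) = 7/10; E[Offer low] = -26/5. Best-responding. ✓
The seller (reservation value tight), facing Offer high: Accept gives -1, Reject gives -8. Proposed Accept is best. ✓
The seller (reservation value flexible), facing Offer high: Accept gives -5, Reject gives -3. Proposed Reject is best. ✓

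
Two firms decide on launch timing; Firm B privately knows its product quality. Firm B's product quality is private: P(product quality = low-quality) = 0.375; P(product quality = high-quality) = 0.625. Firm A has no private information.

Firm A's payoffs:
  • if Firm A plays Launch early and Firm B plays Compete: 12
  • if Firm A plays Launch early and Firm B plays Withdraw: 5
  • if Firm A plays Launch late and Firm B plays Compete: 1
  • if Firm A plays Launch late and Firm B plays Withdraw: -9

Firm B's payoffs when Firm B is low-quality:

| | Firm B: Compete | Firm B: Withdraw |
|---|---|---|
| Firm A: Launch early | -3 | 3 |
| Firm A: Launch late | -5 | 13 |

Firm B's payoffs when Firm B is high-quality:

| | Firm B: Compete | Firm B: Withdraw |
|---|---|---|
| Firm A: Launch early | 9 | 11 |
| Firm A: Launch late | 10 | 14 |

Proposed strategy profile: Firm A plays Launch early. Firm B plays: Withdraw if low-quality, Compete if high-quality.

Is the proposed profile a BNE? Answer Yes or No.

No

A profile is a BNE iff every type of every player is best-responding given beliefs about the other side.
Firm A plays Launch early: E[Launch early] = 0.375·(5) + 0.625·(12) = 9.375; E[Launch late] = -2.75. Best-responding. ✓
Firm B (product quality low-quality), facing Launch early: Compete gives -3, Withdraw gives 3. Proposed Withdraw is best. ✓
Firm B (product quality high-quality), facing Launch early: Compete gives 9, Withdraw gives 11. Proposed Compete is not best — profitable deviation exists. ✗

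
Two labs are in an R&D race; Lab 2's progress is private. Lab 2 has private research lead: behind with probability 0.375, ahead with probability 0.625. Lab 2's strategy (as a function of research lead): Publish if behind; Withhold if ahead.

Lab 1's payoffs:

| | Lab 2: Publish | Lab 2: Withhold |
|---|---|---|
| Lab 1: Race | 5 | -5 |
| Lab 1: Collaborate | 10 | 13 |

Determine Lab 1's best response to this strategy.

Collaborate

Compute Lab 1's expected payoff for each action, taking the expectation over Lab 2's type.
E[Race] = 0.375·(5) + 0.625·(-5) = -1.25
E[Collaborate] = 0.375·(10) + 0.625·(13) = 11.875
Best response: Collaborate (11.875 is the largest).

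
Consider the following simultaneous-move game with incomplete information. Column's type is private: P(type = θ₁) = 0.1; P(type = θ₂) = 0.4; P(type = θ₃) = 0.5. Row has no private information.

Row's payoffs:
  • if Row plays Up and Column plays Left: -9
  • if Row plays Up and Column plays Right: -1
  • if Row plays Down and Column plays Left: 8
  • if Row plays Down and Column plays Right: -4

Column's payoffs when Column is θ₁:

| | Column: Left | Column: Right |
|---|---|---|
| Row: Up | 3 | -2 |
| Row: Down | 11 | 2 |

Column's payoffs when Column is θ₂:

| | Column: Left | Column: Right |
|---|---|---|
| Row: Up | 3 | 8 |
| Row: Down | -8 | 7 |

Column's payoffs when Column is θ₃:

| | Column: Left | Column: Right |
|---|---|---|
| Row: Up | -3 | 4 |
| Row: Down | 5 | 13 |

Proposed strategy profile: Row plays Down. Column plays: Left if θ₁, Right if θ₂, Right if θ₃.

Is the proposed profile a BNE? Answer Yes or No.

No

Row plays Down: E[Down] = 0.1·(8) + 0.4·(-4) + 0.5·(-4) = -2.8; E[Up] = -1.8. Not best-responding. ✗
Column (type θ₁), facing Down: Left gives 11, Right gives 2. Proposed Left is best. ✓
Column (type θ₂), facing Down: Left gives -8, Right gives 7. Proposed Right is best. ✓
Column (type θ₃), facing Down: Left gives 5, Right gives 13. Proposed Right is best. ✓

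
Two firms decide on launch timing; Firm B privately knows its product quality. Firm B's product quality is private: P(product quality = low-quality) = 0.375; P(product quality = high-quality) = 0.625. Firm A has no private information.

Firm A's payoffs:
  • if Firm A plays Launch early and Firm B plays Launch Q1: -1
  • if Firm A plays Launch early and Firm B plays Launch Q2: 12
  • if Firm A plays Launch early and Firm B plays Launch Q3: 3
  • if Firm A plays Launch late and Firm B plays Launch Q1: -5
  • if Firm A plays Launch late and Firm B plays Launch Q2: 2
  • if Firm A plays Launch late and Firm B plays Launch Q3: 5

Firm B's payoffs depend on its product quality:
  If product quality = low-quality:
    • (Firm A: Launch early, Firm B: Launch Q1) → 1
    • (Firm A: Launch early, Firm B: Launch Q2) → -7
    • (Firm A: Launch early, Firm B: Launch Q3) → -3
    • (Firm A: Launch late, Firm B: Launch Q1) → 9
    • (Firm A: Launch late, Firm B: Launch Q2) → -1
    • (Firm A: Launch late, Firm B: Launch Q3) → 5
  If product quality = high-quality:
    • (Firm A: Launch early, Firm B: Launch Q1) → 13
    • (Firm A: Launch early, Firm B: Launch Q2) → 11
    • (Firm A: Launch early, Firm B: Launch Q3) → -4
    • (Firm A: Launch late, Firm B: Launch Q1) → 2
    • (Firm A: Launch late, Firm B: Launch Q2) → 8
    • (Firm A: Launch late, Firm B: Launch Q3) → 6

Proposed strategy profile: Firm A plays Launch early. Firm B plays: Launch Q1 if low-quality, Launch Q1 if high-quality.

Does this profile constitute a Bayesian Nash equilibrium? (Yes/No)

Yes

Firm A plays Launch early: E[Launch early] = 0.375·(-1) + 0.625·(-1) = -1; E[Launch late] = -5. Best-responding. ✓
Firm B (product quality low-quality), facing Launch early: Launch Q1 gives 1, Launch Q2 gives -7, Launch Q3 gives -3. Proposed Launch Q1 is best. ✓
Firm B (product quality high-quality), facing Launch early: Launch Q1 gives 13, Launch Q2 gives 11, Launch Q3 gives -4. Proposed Launch Q1 is best. ✓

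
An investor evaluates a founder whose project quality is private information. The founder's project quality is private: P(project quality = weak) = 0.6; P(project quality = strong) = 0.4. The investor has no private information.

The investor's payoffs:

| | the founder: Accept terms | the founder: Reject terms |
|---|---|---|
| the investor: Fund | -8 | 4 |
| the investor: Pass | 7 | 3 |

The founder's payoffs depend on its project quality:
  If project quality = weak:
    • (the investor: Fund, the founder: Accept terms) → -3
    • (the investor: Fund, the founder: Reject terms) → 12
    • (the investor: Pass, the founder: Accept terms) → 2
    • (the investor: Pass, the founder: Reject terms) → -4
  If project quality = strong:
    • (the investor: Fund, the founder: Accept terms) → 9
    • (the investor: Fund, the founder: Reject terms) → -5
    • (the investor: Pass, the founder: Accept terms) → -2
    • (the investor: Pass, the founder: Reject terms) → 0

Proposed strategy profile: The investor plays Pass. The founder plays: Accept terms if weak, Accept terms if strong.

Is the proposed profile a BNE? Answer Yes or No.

The investor plays Pass: E[Pass] = 0.6·(7) + 0.4·(7) = 7; E[Fund] = -8. Best-responding. ✓
The founder (project quality weak), facing Pass: Accept terms gives 2, Reject terms gives -4. Proposed Accept terms is best. ✓
The founder (project quality strong), facing Pass: Accept terms gives -2, Reject terms gives 0. Proposed Accept terms is not best — profitable deviation exists. ✗

No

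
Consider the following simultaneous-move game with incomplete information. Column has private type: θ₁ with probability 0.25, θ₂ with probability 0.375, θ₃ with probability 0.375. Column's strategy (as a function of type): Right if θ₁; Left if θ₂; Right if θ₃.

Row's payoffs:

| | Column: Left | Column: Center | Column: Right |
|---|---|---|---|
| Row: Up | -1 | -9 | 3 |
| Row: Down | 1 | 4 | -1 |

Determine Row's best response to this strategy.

Compute Row's expected payoff for each action, taking the expectation over Column's type.
E[Up] = 0.25·(3) + 0.375·(-1) + 0.375·(3) = 1.5
E[Down] = 0.25·(-1) + 0.375·(1) + 0.375·(-1) = -0.25
Best response: Up (1.5 is the largest).

Up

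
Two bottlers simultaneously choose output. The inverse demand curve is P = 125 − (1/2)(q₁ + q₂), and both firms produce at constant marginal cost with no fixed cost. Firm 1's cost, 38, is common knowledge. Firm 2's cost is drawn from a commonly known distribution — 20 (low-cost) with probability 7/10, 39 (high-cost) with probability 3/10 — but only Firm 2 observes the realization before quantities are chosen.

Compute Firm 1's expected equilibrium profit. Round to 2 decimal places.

1240.02

Firm 2 with cost c maximizes (125 − (1/2)(q₁+q₂) − c)·q₂, giving q₂(c) = (125 − c − (1/2)q₁).
E[c₂] = 7/10·20 + 3/10·39 = 25.7
Firm 1's FOC against E[q₂] yields q₁ = (125 − 2·38 + E[c₂])/(3/2) = (125 − 76 + 25.7)/(3/2) = 49.8.
E[P] = 125 − (1/2)·(q₁ + E[q₂]) = 62.9; Firm 1's expected profit = (E[P] − 38)·q₁ = (62.9 − 38)·49.8 = 1240.02.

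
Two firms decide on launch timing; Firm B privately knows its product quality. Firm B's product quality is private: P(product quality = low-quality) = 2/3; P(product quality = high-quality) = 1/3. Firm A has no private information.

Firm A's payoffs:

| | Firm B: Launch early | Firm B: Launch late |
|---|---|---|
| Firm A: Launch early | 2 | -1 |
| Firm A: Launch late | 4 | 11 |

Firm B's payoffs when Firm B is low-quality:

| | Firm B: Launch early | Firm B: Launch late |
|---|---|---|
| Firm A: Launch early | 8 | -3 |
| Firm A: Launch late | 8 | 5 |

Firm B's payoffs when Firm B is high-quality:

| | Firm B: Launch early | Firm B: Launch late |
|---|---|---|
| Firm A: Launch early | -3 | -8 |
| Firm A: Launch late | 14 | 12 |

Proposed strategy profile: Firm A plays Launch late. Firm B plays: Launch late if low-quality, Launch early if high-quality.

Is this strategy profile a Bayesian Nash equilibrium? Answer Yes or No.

No

Firm A plays Launch late: E[Launch late] = 2/3·(11) + 1/3·(4) = 26/3; E[Launch early] = 0. Best-responding. ✓
Firm B (product quality low-quality), facing Launch late: Launch early gives 8, Launch late gives 5. Proposed Launch late is not best — profitable deviation exists. ✗
Firm B (product quality high-quality), facing Launch late: Launch early gives 14, Launch late gives 12. Proposed Launch early is best. ✓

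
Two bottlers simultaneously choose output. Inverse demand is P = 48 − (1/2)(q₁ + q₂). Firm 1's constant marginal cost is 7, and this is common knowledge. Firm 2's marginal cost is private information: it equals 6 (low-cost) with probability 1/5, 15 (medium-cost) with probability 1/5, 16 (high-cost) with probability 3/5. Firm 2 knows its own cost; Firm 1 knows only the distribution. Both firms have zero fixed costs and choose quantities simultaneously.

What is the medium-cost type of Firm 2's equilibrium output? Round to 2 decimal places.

Type-c best response for Firm 2: q₂(c) = (48 − c) − q₁/2.
Firm 1 maximizes expected profit; its first-order condition is 48 − q₁ − (1/2)E[q₂] − 7 = 0.
Substituting E[q₂] and solving: E[c₂] = 13.8, so q₁ = (48 − 2·7 + 13.8)/(3/2) = 31.8667.
q₂(medium-cost) = (48 − 15 − (1/2)·31.8667) = 17.0667.

17.07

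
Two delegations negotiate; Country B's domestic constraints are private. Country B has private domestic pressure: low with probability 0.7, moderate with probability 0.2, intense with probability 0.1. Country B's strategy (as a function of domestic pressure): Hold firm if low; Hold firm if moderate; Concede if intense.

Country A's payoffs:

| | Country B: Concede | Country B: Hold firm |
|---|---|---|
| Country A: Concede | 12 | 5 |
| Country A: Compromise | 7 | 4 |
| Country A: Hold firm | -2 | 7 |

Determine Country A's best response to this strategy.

Compute Country A's expected payoff for each action, taking the expectation over Country B's type.
E[Concede] = 0.7·(5) + 0.2·(5) + 0.1·(12) = 5.7
E[Compromise] = 0.7·(4) + 0.2·(4) + 0.1·(7) = 4.3
E[Hold firm] = 0.7·(7) + 0.2·(7) + 0.1·(-2) = 6.1
Best response: Hold firm (6.1 is the largest).

Hold firm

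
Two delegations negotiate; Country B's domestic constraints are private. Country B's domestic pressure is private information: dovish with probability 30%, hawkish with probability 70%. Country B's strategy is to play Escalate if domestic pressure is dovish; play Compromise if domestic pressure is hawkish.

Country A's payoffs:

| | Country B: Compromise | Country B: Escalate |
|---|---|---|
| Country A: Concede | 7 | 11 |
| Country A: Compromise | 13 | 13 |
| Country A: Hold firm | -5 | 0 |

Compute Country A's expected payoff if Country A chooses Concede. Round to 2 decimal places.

E[Concede] = 0.3·11 + 0.7·7 = 3.3 + 4.9 = 8.2

8.20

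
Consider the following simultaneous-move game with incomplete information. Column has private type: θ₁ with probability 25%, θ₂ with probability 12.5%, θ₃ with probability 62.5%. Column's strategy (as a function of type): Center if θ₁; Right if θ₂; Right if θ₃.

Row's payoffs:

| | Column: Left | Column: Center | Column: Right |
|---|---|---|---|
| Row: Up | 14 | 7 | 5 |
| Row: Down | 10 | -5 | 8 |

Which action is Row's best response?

Up

Compute Row's expected payoff for each action, taking the expectation over Column's type.
E[Up] = 0.25·(7) + 0.125·(5) + 0.625·(5) = 5.5
E[Down] = 0.25·(-5) + 0.125·(8) + 0.625·(8) = 4.75
Best response: Up (5.5 is the largest).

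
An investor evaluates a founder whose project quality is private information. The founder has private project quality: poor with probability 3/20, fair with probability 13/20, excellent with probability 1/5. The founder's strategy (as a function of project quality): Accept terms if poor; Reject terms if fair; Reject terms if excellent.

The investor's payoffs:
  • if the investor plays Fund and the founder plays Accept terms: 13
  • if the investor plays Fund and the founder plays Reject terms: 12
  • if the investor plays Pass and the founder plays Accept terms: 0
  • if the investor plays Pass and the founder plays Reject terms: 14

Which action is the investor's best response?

Compute the investor's expected payoff for each action, taking the expectation over the founder's type.
E[Fund] = 3/20·(13) + 13/20·(12) + 1/5·(12) = 243/20
E[Pass] = 3/20·(0) + 13/20·(14) + 1/5·(14) = 119/10
Best response: Fund (243/20 is the largest).

Fund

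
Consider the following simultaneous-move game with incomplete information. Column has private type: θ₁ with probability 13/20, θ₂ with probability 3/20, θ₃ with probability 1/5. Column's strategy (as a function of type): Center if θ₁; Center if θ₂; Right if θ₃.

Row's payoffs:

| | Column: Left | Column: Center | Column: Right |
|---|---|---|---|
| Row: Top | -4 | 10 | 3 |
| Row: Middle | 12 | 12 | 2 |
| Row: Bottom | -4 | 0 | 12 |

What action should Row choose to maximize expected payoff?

E[Top] = 13/20·(10) + 3/20·(10) + 1/5·(3) = 43/5
E[Middle] = 13/20·(12) + 3/20·(12) + 1/5·(2) = 10
E[Bottom] = 13/20·(0) + 3/20·(0) + 1/5·(12) = 12/5
Best response: Middle (10 is the largest).

Middle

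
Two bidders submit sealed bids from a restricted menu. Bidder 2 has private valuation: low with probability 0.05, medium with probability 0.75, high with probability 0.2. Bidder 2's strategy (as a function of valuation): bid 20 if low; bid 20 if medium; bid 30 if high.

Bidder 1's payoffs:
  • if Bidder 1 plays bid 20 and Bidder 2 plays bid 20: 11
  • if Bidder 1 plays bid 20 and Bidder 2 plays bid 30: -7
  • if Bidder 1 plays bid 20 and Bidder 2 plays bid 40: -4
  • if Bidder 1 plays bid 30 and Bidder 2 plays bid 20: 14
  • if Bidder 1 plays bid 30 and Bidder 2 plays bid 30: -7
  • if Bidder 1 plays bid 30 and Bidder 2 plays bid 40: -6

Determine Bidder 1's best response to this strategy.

E[bid 20] = 0.05·(11) + 0.75·(11) + 0.2·(-7) = 7.4
E[bid 30] = 0.05·(14) + 0.75·(14) + 0.2·(-7) = 9.8
Best response: bid 30 (9.8 is the largest).

bid 30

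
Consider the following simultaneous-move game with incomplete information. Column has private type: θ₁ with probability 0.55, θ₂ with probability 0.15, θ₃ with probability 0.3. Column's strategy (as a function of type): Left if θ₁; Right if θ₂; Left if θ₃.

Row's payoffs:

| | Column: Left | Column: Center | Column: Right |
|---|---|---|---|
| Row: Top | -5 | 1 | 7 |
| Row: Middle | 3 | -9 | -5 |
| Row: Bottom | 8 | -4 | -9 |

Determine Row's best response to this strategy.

Compute Row's expected payoff for each action, taking the expectation over Column's type.
E[Top] = 0.55·(-5) + 0.15·(7) + 0.3·(-5) = -3.2
E[Middle] = 0.55·(3) + 0.15·(-5) + 0.3·(3) = 1.8
E[Bottom] = 0.55·(8) + 0.15·(-9) + 0.3·(8) = 5.45
Best response: Bottom (5.45 is the largest).

Bottom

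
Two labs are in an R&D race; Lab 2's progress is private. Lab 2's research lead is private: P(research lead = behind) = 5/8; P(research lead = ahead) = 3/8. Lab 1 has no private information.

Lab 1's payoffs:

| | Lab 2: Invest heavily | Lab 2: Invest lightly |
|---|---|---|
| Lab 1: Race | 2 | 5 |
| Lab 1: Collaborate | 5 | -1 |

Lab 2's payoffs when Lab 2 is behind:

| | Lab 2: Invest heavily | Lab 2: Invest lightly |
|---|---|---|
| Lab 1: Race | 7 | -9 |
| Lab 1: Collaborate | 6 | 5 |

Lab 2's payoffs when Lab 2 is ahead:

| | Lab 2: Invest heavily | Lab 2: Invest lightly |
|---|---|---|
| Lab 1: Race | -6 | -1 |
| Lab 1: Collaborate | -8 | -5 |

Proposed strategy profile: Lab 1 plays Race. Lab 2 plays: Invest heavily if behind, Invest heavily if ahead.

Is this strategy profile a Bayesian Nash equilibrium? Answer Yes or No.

No

A profile is a BNE iff every type of every player is best-responding given beliefs about the other side.
Lab 1 plays Race: E[Race] = 5/8·(2) + 3/8·(2) = 2; E[Collaborate] = 5. Not best-responding. ✗
Lab 2 (research lead behind), facing Race: Invest heavily gives 7, Invest lightly gives -9. Proposed Invest heavily is best. ✓
Lab 2 (research lead ahead), facing Race: Invest heavily gives -6, Invest lightly gives -1. Proposed Invest heavily is not best — profitable deviation exists. ✗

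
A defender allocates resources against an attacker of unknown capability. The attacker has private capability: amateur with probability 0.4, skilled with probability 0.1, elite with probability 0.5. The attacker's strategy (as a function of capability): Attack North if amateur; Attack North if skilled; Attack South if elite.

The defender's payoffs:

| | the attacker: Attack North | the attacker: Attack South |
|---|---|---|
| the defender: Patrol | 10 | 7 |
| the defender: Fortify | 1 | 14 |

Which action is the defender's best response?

Compute the defender's expected payoff for each action, taking the expectation over the attacker's type.
E[Patrol] = 0.4·(10) + 0.1·(10) + 0.5·(7) = 8.5
E[Fortify] = 0.4·(1) + 0.1·(1) + 0.5·(14) = 7.5
Best response: Patrol (8.5 is the largest).

Patrol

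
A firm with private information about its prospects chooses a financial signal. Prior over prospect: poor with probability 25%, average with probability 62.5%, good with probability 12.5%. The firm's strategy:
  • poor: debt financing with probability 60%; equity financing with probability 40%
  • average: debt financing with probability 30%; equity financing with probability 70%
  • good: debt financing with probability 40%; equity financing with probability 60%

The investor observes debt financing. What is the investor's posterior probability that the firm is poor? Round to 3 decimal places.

0.387

Apply Bayes' rule using the sender's strategy as the likelihood.
P(debt financing) = 0.25·0.6 + 0.625·0.3 + 0.125·0.4 = 0.3875
P(poor | debt financing) = (0.25·0.6) / 0.3875 = 0.15 / 0.3875 = 0.387097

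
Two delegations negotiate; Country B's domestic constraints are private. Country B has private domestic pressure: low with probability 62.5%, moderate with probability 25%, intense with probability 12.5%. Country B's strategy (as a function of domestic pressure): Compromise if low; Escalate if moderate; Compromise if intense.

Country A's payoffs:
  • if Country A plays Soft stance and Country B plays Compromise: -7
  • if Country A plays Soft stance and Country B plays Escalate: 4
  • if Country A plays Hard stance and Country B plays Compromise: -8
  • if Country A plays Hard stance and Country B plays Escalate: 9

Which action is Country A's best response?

Hard stance

Compute Country A's expected payoff for each action, taking the expectation over Country B's type.
E[Soft stance] = 0.625·(-7) + 0.25·(4) + 0.125·(-7) = -4.25
E[Hard stance] = 0.625·(-8) + 0.25·(9) + 0.125·(-8) = -3.75
Best response: Hard stance (-3.75 is the largest).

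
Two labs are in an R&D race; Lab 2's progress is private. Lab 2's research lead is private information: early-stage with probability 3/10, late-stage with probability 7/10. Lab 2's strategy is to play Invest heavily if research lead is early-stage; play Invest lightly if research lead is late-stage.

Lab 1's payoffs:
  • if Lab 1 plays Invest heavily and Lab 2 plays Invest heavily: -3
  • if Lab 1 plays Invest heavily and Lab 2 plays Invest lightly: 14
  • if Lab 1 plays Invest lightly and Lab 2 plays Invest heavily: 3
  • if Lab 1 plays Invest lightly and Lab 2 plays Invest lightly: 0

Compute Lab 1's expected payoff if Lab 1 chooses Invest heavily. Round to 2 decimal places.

E[Invest heavily] = 3/10·(-3) + 7/10·14 = (-9/10) + 49/5 = 89/10

8.90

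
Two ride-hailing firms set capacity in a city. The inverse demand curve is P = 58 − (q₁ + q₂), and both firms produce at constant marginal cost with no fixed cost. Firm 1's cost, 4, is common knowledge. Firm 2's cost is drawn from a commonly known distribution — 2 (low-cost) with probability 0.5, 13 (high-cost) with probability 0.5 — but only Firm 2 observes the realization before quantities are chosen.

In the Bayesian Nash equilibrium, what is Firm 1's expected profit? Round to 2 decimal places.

367.36

Firm 2 with cost c maximizes (58 − (q₁+q₂) − c)·q₂, giving q₂(c) = (58 − c − q₁)/2.
E[c₂] = 0.5·2 + 0.5·13 = 7.5
Firm 1's FOC against E[q₂] yields q₁ = (58 − 2·4 + E[c₂])/3 = (58 − 8 + 7.5)/3 = 19.1667.
E[P] = 58 − (q₁ + E[q₂]) = 23.1667; Firm 1's expected profit = (E[P] − 4)·q₁ = (23.1667 − 4)·19.1667 = 367.361.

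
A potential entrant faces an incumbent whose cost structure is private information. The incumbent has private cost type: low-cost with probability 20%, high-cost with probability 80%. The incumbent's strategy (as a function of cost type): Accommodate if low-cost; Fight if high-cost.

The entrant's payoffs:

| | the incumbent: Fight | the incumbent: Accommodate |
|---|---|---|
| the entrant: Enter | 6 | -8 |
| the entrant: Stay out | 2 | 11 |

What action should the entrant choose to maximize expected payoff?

E[Enter] = 0.2·(-8) + 0.8·(6) = 3.2
E[Stay out] = 0.2·(11) + 0.8·(2) = 3.8
Best response: Stay out (3.8 is the largest).

Stay out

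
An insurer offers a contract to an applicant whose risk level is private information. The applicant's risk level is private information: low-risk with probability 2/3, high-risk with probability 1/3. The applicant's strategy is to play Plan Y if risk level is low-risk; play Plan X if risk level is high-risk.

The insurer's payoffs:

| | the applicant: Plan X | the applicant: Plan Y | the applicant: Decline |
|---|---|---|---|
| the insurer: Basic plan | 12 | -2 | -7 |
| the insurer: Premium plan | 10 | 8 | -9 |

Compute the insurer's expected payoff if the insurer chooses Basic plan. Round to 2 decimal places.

Take the expectation over the applicant's risk level, weighting each type's action by its prior probability.
E[Basic plan] = 2/3·(-2) + 1/3·12 = (-4/3) + 4 = 8/3

2.67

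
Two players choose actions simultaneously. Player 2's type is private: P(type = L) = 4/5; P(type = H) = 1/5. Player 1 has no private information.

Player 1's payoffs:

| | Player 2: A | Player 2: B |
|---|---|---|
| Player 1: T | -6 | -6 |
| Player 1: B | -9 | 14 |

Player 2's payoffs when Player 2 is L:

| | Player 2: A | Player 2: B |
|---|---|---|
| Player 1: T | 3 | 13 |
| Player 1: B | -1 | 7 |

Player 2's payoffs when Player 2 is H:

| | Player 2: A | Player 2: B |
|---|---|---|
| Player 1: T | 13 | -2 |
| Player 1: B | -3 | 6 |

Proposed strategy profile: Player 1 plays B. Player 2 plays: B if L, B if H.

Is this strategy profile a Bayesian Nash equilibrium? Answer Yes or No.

Yes

A profile is a BNE iff every type of every player is best-responding given beliefs about the other side.
Player 1 plays B: E[B] = 4/5·(14) + 1/5·(14) = 14; E[T] = -6. Best-responding. ✓
Player 2 (type L), facing B: A gives -1, B gives 7. Proposed B is best. ✓
Player 2 (type H), facing B: A gives -3, B gives 6. Proposed B is best. ✓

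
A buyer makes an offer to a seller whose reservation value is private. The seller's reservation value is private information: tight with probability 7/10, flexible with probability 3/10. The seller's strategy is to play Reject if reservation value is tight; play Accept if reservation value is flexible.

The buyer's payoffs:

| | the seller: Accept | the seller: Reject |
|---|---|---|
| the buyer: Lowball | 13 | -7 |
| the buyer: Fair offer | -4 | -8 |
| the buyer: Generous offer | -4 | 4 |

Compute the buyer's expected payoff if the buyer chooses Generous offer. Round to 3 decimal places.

1.600

E[Generous offer] = 7/10·4 + 3/10·(-4) = 14/5 + (-6/5) = 8/5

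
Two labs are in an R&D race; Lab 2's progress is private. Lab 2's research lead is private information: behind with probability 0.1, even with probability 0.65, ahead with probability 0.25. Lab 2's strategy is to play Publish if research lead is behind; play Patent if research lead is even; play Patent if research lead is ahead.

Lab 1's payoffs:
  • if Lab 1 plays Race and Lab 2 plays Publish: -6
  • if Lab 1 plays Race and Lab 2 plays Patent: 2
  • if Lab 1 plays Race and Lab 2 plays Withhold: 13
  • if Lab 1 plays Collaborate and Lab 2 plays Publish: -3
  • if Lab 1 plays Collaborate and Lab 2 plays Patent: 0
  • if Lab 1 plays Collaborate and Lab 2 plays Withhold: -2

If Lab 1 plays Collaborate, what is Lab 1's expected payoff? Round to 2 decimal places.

-0.30

E[Collaborate] = 0.1·(-3) + 0.65·0 + 0.25·0 = (-0.3) + 0 + 0 = -0.3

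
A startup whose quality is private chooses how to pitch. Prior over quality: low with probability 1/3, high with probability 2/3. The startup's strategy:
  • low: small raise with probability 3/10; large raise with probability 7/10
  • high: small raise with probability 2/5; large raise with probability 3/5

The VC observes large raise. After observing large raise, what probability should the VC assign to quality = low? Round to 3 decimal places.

Apply Bayes' rule using the sender's strategy as the likelihood.
P(large raise) = (1/3)·(7/10) + (2/3)·(3/5) = 19/30
P(low | large raise) = ((1/3)·(7/10)) / (19/30) = (7/30) / (19/30) = 7/19

0.368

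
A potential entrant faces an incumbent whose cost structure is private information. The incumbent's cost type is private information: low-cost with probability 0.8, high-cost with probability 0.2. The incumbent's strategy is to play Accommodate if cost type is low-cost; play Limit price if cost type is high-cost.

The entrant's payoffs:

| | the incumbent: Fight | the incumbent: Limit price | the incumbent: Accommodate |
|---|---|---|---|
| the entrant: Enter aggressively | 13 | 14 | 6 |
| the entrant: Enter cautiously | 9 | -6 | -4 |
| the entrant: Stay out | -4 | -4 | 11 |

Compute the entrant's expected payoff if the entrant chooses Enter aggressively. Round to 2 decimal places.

E[Enter aggressively] = 0.8·6 + 0.2·14 = 4.8 + 2.8 = 7.6

7.60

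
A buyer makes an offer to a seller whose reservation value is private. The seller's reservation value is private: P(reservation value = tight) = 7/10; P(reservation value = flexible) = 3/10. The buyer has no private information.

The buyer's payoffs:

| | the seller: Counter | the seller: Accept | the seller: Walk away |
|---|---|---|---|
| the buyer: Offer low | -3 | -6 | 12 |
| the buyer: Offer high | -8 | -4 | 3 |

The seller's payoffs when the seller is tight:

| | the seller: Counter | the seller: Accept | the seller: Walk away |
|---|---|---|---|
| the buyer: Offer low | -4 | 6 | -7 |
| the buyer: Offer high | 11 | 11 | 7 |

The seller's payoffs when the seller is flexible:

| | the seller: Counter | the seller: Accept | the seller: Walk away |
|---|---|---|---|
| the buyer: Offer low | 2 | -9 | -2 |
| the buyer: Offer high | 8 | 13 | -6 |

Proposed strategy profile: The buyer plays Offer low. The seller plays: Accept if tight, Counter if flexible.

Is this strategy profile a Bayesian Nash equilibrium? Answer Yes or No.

The buyer plays Offer low: E[Offer low] = 7/10·(-6) + 3/10·(-3) = -51/10; E[Offer high] = -26/5. Best-responding. ✓
The seller (reservation value tight), facing Offer low: Counter gives -4, Accept gives 6, Walk away gives -7. Proposed Accept is best. ✓
The seller (reservation value flexible), facing Offer low: Counter gives 2, Accept gives -9, Walk away gives -2. Proposed Counter is best. ✓

Yes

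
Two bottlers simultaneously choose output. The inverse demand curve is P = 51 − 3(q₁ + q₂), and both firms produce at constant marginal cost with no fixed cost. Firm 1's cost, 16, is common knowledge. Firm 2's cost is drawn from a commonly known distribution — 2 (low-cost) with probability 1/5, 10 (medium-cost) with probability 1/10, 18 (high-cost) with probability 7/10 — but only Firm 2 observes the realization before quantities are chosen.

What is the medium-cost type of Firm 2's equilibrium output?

Type-c best response for Firm 2: q₂(c) = (51 − c)/6 − q₁/2.
Firm 1 maximizes expected profit; its first-order condition is 51 − 6q₁ − 3E[q₂] − 16 = 0.
Substituting E[q₂] and solving: E[c₂] = 14, so q₁ = (51 − 2·16 + 14)/9 = 3.66667.
q₂(medium-cost) = (51 − 10 − 3·3.66667)/6 = 5.

5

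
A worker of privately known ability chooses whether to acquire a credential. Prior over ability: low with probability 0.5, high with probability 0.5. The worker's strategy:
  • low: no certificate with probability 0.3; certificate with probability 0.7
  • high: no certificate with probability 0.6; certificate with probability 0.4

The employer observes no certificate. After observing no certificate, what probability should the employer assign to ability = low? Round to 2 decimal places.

P(no certificate) = 0.5·0.3 + 0.5·0.6 = 0.45
P(low | no certificate) = (0.5·0.3) / 0.45 = 0.15 / 0.45 = 0.333333

0.33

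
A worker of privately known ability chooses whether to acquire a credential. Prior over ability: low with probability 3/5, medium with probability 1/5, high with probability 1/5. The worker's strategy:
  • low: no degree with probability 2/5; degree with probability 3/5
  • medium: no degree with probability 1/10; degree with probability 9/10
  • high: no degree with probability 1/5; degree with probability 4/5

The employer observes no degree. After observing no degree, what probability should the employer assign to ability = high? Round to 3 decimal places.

Apply Bayes' rule using the sender's strategy as the likelihood.
P(no degree) = (3/5)·(2/5) + (1/5)·(1/10) + (1/5)·(1/5) = 3/10
P(high | no degree) = ((1/5)·(1/5)) / (3/10) = (1/25) / (3/10) = 2/15

0.133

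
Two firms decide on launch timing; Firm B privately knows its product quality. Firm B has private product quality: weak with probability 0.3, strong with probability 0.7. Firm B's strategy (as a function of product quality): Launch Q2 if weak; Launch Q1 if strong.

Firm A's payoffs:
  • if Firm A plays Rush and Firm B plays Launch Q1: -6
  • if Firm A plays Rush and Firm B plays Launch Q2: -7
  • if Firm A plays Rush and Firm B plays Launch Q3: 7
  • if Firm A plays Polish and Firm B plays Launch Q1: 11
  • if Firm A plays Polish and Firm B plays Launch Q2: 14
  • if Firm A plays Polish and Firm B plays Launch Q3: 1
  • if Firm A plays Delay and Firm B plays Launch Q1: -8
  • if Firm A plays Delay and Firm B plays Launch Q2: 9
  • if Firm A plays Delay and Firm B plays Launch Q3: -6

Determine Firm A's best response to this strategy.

Polish

E[Rush] = 0.3·(-7) + 0.7·(-6) = -6.3
E[Polish] = 0.3·(14) + 0.7·(11) = 11.9
E[Delay] = 0.3·(9) + 0.7·(-8) = -2.9
Best response: Polish (11.9 is the largest).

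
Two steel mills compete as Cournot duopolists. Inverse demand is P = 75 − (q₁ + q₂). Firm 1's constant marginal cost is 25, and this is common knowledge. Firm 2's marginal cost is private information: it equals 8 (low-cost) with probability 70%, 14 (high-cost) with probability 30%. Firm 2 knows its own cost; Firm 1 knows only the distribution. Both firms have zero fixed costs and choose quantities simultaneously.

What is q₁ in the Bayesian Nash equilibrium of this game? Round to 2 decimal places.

11.60

Type-c best response for Firm 2: q₂(c) = (75 − c)/2 − q₁/2.
Firm 1 maximizes expected profit; its first-order condition is 75 − 2q₁ − E[q₂] − 25 = 0.
Substituting E[q₂] and solving: E[c₂] = 9.8, so q₁ = (75 − 2·25 + 9.8)/3 = 11.6.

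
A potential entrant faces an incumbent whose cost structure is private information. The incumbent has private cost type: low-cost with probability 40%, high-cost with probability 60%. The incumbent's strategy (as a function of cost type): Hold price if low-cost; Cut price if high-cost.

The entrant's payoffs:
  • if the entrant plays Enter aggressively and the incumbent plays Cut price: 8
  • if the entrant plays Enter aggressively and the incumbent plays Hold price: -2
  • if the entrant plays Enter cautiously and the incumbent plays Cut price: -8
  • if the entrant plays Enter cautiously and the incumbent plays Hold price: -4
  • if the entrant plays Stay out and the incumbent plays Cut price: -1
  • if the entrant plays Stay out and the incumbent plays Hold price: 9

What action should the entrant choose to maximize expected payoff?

Enter aggressively

Compute the entrant's expected payoff for each action, taking the expectation over the incumbent's type.
E[Enter aggressively] = 0.4·(-2) + 0.6·(8) = 4
E[Enter cautiously] = 0.4·(-4) + 0.6·(-8) = -6.4
E[Stay out] = 0.4·(9) + 0.6·(-1) = 3
Best response: Enter aggressively (4 is the largest).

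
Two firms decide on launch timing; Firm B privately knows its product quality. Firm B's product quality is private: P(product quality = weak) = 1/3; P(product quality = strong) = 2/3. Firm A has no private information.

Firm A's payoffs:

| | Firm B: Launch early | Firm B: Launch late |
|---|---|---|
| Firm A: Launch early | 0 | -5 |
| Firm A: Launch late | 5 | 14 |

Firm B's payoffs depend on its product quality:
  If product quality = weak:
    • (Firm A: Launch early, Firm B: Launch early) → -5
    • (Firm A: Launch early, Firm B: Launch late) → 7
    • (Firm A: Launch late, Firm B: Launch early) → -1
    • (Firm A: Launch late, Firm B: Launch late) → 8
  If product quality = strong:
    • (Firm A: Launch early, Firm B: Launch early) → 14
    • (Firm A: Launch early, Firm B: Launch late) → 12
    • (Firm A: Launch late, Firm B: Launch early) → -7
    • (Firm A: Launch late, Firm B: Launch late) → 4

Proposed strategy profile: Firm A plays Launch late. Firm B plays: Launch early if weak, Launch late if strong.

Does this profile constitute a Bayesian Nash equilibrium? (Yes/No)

No

Firm A plays Launch late: E[Launch late] = 1/3·(5) + 2/3·(14) = 11; E[Launch early] = -10/3. Best-responding. ✓
Firm B (product quality weak), facing Launch late: Launch early gives -1, Launch late gives 8. Proposed Launch early is not best — profitable deviation exists. ✗
Firm B (product quality strong), facing Launch late: Launch early gives -7, Launch late gives 4. Proposed Launch late is best. ✓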